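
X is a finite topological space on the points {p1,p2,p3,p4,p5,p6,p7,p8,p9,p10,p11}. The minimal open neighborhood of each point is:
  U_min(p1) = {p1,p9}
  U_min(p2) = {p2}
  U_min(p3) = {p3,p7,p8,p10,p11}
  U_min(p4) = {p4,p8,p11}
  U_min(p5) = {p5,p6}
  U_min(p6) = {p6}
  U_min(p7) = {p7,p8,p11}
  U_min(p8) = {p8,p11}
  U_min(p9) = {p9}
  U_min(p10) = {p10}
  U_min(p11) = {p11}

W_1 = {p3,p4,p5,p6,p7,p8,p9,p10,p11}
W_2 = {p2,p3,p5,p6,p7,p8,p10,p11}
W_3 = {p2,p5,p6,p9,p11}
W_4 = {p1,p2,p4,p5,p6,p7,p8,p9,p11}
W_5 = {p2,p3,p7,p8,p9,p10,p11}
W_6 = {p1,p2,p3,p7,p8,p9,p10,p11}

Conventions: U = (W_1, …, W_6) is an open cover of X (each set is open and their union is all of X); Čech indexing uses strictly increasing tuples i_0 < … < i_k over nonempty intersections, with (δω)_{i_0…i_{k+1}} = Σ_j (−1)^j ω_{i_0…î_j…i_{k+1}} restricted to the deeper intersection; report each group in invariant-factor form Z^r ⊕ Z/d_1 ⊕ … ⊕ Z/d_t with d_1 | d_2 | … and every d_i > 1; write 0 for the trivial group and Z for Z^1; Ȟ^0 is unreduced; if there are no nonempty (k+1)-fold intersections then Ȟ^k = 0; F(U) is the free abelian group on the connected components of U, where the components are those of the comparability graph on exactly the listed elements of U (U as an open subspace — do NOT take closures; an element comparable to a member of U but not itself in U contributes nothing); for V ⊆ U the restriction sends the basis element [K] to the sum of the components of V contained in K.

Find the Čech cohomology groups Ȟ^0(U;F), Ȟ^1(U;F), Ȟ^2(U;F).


Ȟ^0 ≅ Z^4,  Ȟ^1 ≅ 0,  Ȟ^2 ≅ 0

nerve simplices:
  W12={p3,p5,p6,p7,p8,p10,p11} W13={p5,p6,p9,p11} W14={p4,p5,p6,p7,p8,p9,p11} W15={p3,p7,p8,p9,p10,p11} W16={p3,p7,p8,p9,p10,p11} W23={p2,p5,p6,p11} W24={p2,p5,p6,p7,p8,p11} W25={p2,p3,p7,p8,p10,p11} W26={p2,p3,p7,p8,p10,p11} W34={p2,p5,p6,p9,p11} W35={p2,p9,p11} W36={p2,p9,p11} W45={p2,p7,p8,p9,p11} W46={p1,p2,p7,p8,p9,p11} W56={p2,p3,p7,p8,p9,p10,p11}
  W123={p5,p6,p11} W124={p5,p6,p7,p8,p11} W125={p3,p7,p8,p10,p11} W126={p3,p7,p8,p10,p11} W134={p5,p6,p9,p11} W135={p9,p11} W136={p9,p11} W145={p7,p8,p9,p11} W146={p7,p8,p9,p11} W156={p3,p7,p8,p9,p10,p11} W234={p2,p5,p6,p11} W235={p2,p11} W236={p2,p11} W245={p2,p7,p8,p11} W246={p2,p7,p8,p11} W256={p2,p3,p7,p8,p10,p11} W345={p2,p9,p11} W346={p2,p9,p11} W356={p2,p9,p11} W456={p2,p7,p8,p9,p11}
  W1234={p5,p6,p11} W1235={p11} W1236={p11} W1245={p7,p8,p11} W1246={p7,p8,p11} W1256={p3,p7,p8,p10,p11} W1345={p9,p11} W1346={p9,p11} W1356={p9,p11} W1456={p7,p8,p9,p11} W2345={p2,p11} W2346={p2,p11} W2356={p2,p11} W2456={p2,p7,p8,p11} W3456={p2,p9,p11}
  W12345={p11} W12346={p11} W12356={p11} W12456={p7,p8,p11} W13456={p9,p11} W23456={p2,p11}
  W123456={p11}
components per intersection:
  W1: {p3,p4,p7,p8,p10,p11} {p5,p6} {p9}
  W2: {p2} {p3,p7,p8,p10,p11} {p5,p6}
  W3: {p2} {p5,p6} {p9} {p11}
  W4: {p1,p9} {p2} {p4,p7,p8,p11} {p5,p6}
  W5: {p2} {p3,p7,p8,p10,p11} {p9}
  W6: {p1,p9} {p2} {p3,p7,p8,p10,p11}
  W12: {p3,p7,p8,p10,p11} {p5,p6}
  W13: {p5,p6} {p9} {p11}
  W14: {p4,p7,p8,p11} {p5,p6} {p9}
  W15: {p3,p7,p8,p10,p11} {p9}
  W16: {p3,p7,p8,p10,p11} {p9}
  W23: {p2} {p5,p6} {p11}
  W24: {p2} {p5,p6} {p7,p8,p11}
  W25: {p2} {p3,p7,p8,p10,p11}
  W26: {p2} {p3,p7,p8,p10,p11}
  W34: {p2} {p5,p6} {p9} {p11}
  W35: {p2} {p9} {p11}
  W36: {p2} {p9} {p11}
  W45: {p2} {p7,p8,p11} {p9}
  W46: {p1,p9} {p2} {p7,p8,p11}
  W56: {p2} {p3,p7,p8,p10,p11} {p9}
  W123: {p5,p6} {p11}
  W124: {p5,p6} {p7,p8,p11}
  W125: {p3,p7,p8,p10,p11}
  W126: {p3,p7,p8,p10,p11}
  W134: {p5,p6} {p9} {p11}
  W135: {p9} {p11}
  W136: {p9} {p11}
  W145: {p7,p8,p11} {p9}
  W146: {p7,p8,p11} {p9}
  W156: {p3,p7,p8,p10,p11} {p9}
  W234: {p2} {p5,p6} {p11}
  W235: {p2} {p11}
  W236: {p2} {p11}
  W245: {p2} {p7,p8,p11}
  W246: {p2} {p7,p8,p11}
  W256: {p2} {p3,p7,p8,p10,p11}
  W345: {p2} {p9} {p11}
  W346: {p2} {p9} {p11}
  W356: {p2} {p9} {p11}
  W456: {p2} {p7,p8,p11} {p9}
  W1234: {p5,p6} {p11}
  W1235: {p11}
  W1236: {p11}
  W1245: {p7,p8,p11}
  W1246: {p7,p8,p11}
  W1256: {p3,p7,p8,p10,p11}
  W1345: {p9} {p11}
  W1346: {p9} {p11}
  W1356: {p9} {p11}
  W1456: {p7,p8,p11} {p9}
  W2345: {p2} {p11}
  W2346: {p2} {p11}
  W2356: {p2} {p11}
  W2456: {p2} {p7,p8,p11}
  W3456: {p2} {p9} {p11}
  W12345: {p11}
  W12346: {p11}
  W12356: {p11}
  W12456: {p7,p8,p11}
  W13456: {p9} {p11}
  W23456: {p2} {p11}
  W123456: {p11}
C dims 20,41,44,26; δ0: rk 16, SNF 1^16; δ1: rk 25, SNF 1^25; δ2: rk 19, SNF 1^19
degree 0: 20−16−0 = 4 → Ȟ^0 ≅ Z^4
degree 1: 41−25−16 = 0 → Ȟ^1 ≅ 0
degree 2: 44−19−25 = 0 → Ȟ^2 ≅ 0


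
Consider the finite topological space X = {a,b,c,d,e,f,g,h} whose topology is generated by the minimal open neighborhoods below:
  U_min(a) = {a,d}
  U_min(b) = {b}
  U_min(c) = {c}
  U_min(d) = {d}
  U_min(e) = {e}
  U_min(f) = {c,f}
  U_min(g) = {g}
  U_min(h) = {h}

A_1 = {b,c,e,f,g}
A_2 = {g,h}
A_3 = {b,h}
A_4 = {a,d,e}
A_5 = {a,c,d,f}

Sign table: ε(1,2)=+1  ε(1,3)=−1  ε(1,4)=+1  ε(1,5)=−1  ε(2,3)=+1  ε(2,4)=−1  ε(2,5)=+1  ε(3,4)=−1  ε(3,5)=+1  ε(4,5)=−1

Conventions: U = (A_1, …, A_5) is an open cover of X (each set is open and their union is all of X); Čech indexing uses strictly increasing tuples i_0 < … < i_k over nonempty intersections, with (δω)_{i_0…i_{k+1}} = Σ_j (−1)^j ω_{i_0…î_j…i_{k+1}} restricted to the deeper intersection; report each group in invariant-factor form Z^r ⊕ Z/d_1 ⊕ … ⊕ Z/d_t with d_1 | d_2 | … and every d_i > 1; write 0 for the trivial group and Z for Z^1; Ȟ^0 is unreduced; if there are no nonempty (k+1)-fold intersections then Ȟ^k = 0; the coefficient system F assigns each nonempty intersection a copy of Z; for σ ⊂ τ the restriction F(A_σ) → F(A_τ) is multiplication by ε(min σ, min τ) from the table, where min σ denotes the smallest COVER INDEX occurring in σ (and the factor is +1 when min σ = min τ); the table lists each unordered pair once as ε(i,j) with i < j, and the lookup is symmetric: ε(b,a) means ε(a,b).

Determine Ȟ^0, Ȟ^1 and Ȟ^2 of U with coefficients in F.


Ȟ^0 = 0, Ȟ^1 = Z ⊕ Z/2 and Ȟ^2 = 0

cover nerve:
  A12={g} A13={b} A14={e} A15={c,f} A23={h} A45={a,d}
C dims 5,6; δ0: rk 5, SNF 1^4·2
Ȟ^0: (5−5)−0=0 ⇒ 0
Ȟ^1: (6−0)−5=1 plus torsion [2] ⇒ Z ⊕ Z/2
Ȟ^2: (0−0)−0=0 ⇒ 0


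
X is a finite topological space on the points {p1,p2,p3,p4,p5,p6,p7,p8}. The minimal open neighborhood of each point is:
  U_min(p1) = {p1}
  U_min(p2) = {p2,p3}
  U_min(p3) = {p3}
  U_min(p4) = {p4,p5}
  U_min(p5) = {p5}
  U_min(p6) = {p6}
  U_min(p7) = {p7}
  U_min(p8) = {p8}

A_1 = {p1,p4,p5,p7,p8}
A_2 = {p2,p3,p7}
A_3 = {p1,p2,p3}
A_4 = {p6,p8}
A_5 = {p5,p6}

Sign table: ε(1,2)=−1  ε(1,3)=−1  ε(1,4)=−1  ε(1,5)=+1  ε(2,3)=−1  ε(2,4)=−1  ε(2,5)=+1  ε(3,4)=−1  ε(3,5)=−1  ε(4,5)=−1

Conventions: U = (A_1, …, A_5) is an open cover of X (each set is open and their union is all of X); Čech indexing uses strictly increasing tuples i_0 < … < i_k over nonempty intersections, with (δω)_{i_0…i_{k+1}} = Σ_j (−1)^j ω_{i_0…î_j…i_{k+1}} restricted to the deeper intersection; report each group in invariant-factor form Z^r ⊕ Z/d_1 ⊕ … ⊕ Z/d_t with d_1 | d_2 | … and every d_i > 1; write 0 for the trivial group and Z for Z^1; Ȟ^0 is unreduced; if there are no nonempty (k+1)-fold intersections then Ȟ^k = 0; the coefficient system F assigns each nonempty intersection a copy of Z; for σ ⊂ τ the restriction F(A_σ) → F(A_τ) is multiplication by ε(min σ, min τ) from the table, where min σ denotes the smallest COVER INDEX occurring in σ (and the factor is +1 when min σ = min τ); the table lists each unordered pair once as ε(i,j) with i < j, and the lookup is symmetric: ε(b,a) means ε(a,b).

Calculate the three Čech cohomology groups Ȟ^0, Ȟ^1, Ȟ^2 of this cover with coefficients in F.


Ȟ^0 = 0, Ȟ^1 = Z ⊕ Z/2, Ȟ^2 = 0

nonempty intersections:
  A12={p7} A13={p1} A14={p8} A15={p5} A23={p2,p3} A45={p6}
C dims 5,6; δ0: rk 5, SNF 1^4·2
Ȟ^0: (5−5)−0=0 ⇒ 0
Ȟ^1: (6−0)−5=1 plus torsion [2] ⇒ Z ⊕ Z/2
Ȟ^2: (0−0)−0=0 ⇒ 0


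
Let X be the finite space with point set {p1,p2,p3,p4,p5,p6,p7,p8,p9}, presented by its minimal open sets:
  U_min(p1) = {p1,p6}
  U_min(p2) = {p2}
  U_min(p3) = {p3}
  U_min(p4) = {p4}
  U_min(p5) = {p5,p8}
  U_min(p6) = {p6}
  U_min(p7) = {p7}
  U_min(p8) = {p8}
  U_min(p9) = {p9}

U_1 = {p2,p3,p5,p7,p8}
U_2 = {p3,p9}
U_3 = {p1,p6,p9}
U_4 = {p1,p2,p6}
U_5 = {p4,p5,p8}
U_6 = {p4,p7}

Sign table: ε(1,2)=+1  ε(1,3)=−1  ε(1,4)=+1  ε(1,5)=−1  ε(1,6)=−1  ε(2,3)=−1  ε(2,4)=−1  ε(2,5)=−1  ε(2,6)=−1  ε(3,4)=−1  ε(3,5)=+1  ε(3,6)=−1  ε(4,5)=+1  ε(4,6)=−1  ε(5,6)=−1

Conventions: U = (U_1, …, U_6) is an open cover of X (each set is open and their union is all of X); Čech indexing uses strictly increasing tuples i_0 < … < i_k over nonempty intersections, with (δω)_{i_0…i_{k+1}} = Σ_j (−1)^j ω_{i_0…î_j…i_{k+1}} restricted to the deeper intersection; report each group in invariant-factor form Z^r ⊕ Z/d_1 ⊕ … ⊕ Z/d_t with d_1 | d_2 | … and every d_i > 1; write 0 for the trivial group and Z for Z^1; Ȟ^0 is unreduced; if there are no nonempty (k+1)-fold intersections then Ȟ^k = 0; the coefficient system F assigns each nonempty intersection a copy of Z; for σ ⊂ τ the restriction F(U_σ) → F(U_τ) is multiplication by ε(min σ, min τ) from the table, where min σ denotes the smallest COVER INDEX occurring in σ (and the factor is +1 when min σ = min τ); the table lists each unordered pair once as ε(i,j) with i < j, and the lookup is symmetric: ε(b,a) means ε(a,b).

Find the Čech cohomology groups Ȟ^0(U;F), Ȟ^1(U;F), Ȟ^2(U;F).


Ȟ^0 = 0,  Ȟ^1 = Z ⊕ Z/2,  Ȟ^2 = 0

cover nerve:
  U12={p3} U14={p2} U15={p5,p8} U16={p7} U23={p9} U34={p1,p6} U56={p4}
C dims 6,7; δ0: rk 6, SNF 1^5·2
Ȟ^0: (6−6)−0=0 ⇒ 0
Ȟ^1: (7−0)−6=1 plus torsion [2] ⇒ Z ⊕ Z/2
Ȟ^2: (0−0)−0=0 ⇒ 0


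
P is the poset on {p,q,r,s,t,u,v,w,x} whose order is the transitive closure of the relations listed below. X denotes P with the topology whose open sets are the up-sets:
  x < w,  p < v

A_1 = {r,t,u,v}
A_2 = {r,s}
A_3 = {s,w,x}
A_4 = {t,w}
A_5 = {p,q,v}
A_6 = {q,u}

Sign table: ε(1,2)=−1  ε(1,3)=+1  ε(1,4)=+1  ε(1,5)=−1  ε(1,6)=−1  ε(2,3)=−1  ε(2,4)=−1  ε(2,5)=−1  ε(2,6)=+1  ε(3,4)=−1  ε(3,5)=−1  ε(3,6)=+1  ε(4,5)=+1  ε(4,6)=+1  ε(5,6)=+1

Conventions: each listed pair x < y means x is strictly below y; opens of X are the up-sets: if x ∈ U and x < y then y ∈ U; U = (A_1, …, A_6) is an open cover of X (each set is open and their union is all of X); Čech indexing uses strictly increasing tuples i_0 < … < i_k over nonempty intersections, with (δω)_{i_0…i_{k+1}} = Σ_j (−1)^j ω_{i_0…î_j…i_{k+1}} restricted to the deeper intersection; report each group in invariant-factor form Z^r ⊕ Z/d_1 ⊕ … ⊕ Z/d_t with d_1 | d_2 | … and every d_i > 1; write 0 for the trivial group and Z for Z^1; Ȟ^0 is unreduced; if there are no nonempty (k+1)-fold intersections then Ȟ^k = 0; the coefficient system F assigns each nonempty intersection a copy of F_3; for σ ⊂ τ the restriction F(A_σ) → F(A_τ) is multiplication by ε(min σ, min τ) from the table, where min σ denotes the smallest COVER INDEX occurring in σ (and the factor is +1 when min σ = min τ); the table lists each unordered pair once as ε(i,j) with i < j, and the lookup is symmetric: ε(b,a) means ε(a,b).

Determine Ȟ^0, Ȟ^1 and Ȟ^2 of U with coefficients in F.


Ȟ^0 = 0,  Ȟ^1 = Z/3,  Ȟ^2 = 0

cover nerve:
  A12={r} A14={t} A15={v} A16={u} A23={s} A34={w} A56={q}
C dims 6,7; δ0: rk_F3 6
Ȟ^0: (6−6)−0=0 ⇒ 0
Ȟ^1: (7−0)−6=1 ⇒ Z/3
Ȟ^2: (0−0)−0=0 ⇒ 0


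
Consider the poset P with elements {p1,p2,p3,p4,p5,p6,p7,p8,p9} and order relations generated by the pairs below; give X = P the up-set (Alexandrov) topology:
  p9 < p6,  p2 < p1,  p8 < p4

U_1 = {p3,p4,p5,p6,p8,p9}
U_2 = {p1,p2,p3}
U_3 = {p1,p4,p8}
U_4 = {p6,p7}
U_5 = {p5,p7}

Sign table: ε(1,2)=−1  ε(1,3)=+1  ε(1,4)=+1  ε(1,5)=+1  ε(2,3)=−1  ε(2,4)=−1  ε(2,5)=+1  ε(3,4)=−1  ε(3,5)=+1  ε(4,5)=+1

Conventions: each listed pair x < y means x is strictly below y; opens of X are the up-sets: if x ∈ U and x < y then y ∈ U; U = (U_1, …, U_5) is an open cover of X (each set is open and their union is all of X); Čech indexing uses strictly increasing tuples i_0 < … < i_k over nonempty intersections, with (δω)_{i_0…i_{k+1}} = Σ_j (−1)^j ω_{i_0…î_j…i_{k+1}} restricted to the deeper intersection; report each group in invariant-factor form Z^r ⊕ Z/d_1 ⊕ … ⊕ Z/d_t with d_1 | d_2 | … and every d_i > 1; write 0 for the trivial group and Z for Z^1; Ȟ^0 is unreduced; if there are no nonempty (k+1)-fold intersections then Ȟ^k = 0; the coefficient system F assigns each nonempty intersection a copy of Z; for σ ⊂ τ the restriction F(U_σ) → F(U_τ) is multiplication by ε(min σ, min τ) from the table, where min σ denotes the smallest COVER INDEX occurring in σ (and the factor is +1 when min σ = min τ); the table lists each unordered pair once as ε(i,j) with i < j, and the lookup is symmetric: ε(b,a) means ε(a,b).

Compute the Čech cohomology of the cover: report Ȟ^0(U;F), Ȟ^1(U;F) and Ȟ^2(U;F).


intersection data:
  U12={p3} U13={p4,p8} U14={p6} U15={p5} U23={p1} U45={p7}
C dims 5,6; δ0: rk 4, SNF 1^4
Ȟ^0 = (5 − 4) − 0 = 1, so Ȟ^0 ≅ Z
Ȟ^1 = (6 − 0) − 4 = 2, so Ȟ^1 ≅ Z^2
Ȟ^2 = (0 − 0) − 0 = 0, so Ȟ^2 ≅ 0

Ȟ^0 = Z, Ȟ^1 = Z^2 and Ȟ^2 = 0


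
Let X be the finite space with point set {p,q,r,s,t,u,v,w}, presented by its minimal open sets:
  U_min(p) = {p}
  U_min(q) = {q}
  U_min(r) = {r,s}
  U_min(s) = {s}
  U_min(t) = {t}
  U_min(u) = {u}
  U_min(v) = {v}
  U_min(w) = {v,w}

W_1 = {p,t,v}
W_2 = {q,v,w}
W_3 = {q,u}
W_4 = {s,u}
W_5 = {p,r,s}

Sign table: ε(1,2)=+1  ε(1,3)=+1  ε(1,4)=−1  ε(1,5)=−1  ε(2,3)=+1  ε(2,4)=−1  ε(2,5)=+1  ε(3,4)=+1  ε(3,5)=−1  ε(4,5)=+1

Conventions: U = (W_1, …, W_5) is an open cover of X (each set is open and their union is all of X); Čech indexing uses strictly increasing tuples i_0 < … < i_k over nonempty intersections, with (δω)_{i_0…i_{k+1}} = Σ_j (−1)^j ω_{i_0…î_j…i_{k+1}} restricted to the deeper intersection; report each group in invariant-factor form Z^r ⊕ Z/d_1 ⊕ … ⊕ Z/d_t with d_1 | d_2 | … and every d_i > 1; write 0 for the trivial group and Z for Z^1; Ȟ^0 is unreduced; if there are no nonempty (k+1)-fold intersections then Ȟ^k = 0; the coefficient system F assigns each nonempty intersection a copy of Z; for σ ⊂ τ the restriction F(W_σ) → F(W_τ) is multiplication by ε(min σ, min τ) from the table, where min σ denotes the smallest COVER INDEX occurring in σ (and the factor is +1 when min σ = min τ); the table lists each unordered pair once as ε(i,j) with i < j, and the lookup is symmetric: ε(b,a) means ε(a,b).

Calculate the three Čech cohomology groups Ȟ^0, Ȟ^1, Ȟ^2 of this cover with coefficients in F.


Ȟ^0(U;F) ≅ 0, Ȟ^1(U;F) ≅ Z/2, Ȟ^2(U;F) ≅ 0

nerve simplices:
  W12={v} W15={p} W23={q} W34={u} W45={s}
C dims 5,5; δ0: rk 5, SNF 1^4·2
degree 0: 5−5−0 = 0 → Ȟ^0 ≅ 0
degree 1: 5−0−5 = 0 plus torsion [2] → Ȟ^1 ≅ Z/2
degree 2: 0−0−0 = 0 → Ȟ^2 ≅ 0


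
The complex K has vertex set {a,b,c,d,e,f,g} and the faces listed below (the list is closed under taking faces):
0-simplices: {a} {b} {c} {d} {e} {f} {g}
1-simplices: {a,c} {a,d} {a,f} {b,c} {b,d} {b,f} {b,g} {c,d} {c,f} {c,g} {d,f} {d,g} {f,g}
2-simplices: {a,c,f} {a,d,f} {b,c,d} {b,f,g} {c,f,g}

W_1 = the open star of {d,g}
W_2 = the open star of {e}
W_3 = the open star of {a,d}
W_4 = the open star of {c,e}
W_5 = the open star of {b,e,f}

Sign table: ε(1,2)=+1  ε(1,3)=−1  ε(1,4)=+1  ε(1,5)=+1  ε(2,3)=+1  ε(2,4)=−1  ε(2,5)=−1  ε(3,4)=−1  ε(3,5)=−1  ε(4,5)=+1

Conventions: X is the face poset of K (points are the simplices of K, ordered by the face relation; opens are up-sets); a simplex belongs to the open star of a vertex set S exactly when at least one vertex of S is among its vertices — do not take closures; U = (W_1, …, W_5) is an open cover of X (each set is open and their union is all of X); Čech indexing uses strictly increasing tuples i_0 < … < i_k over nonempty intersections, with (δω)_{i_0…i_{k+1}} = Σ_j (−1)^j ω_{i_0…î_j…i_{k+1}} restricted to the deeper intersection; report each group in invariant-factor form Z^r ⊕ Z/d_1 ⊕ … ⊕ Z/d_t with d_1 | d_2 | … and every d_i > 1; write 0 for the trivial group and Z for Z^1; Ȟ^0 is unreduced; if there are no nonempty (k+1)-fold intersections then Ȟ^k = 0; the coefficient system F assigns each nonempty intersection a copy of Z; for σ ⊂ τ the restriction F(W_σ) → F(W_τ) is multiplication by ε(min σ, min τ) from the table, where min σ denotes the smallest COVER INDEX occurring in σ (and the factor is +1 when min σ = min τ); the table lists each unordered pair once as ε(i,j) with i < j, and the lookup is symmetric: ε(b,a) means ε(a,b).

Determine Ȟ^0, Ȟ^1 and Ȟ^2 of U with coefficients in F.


Ȟ^0(U;F) ≅ Z,  Ȟ^1(U;F) ≅ 0,  Ȟ^2(U;F) ≅ 0

nerve of the cover:
  W1={{d},{g},{a,d},{b,d},{b,g},{c,d},{c,g},{d,f},{d,g},{f,g},{a,d,f},{b,c,d},{b,f,g},{c,f,g}} W2={{e}} W3={{a},{d},{a,c},{a,d},{a,f},{b,d},{c,d},{d,f},{d,g},{a,c,f},{a,d,f},{b,c,d}} W4={{c},{e},{a,c},{b,c},{c,d},{c,f},{c,g},{a,c,f},{b,c,d},{c,f,g}} W5={{b},{e},{f},{a,f},{b,c},{b,d},{b,f},{b,g},{c,f},{d,f},{f,g},{a,c,f},{a,d,f},{b,c,d},{b,f,g},{c,f,g}}
  W13={{d},{a,d},{b,d},{c,d},{d,f},{d,g},{a,d,f},{b,c,d}} W14={{c,d},{c,g},{b,c,d},{c,f,g}} W15={{b,d},{b,g},{d,f},{f,g},{a,d,f},{b,c,d},{b,f,g},{c,f,g}} W24={{e}} W25={{e}} W34={{a,c},{c,d},{a,c,f},{b,c,d}} W35={{a,f},{b,d},{d,f},{a,c,f},{a,d,f},{b,c,d}} W45={{e},{b,c},{c,f},{a,c,f},{b,c,d},{c,f,g}}
  W134={{c,d},{b,c,d}} W135={{b,d},{d,f},{a,d,f},{b,c,d}} W145={{b,c,d},{c,f,g}} W245={{e}} W345={{a,c,f},{b,c,d}}
  W1345={{b,c,d}}
C dims 5,8,5,1; δ0: rk 4, SNF 1^4; δ1: rk 4, SNF 1^4; δ2: rk 1, SNF 1^1
Ȟ^0 = (5 − 4) − 0 = 1, so Ȟ^0 ≅ Z
Ȟ^1 = (8 − 4) − 4 = 0, so Ȟ^1 ≅ 0
Ȟ^2 = (5 − 1) − 4 = 0, so Ȟ^2 ≅ 0


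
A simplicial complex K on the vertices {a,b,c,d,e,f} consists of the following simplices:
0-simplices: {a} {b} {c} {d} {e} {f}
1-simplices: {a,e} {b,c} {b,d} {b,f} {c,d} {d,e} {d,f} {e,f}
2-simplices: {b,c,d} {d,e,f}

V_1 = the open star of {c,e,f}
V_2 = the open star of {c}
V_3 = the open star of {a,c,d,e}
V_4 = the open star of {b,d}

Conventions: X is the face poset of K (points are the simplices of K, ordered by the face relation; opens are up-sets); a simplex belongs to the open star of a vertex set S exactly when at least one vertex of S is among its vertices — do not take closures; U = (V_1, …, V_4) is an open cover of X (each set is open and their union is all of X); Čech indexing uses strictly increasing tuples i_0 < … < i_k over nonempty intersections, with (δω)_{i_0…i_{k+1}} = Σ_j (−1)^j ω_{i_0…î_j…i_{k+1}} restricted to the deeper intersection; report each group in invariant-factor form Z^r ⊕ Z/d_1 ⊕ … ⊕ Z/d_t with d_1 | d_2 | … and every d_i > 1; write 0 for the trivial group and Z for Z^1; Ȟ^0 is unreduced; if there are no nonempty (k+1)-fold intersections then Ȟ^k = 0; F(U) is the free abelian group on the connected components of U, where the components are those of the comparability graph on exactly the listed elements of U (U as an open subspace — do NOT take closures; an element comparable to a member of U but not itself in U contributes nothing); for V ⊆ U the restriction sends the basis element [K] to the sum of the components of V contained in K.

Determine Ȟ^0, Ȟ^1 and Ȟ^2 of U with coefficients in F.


nerve of the cover:
  V1={{c},{e},{f},{a,e},{b,c},{b,f},{c,d},{d,e},{d,f},{e,f},{b,c,d},{d,e,f}} V2={{c},{b,c},{c,d},{b,c,d}} V3={{a},{c},{d},{e},{a,e},{b,c},{b,d},{c,d},{d,e},{d,f},{e,f},{b,c,d},{d,e,f}} V4={{b},{d},{b,c},{b,d},{b,f},{c,d},{d,e},{d,f},{b,c,d},{d,e,f}}
  V12={{c},{b,c},{c,d},{b,c,d}} V13={{c},{e},{a,e},{b,c},{c,d},{d,e},{d,f},{e,f},{b,c,d},{d,e,f}} V14={{b,c},{b,f},{c,d},{d,e},{d,f},{b,c,d},{d,e,f}} V23={{c},{b,c},{c,d},{b,c,d}} V24={{b,c},{c,d},{b,c,d}} V34={{d},{b,c},{b,d},{c,d},{d,e},{d,f},{b,c,d},{d,e,f}}
  V123={{c},{b,c},{c,d},{b,c,d}} V124={{b,c},{c,d},{b,c,d}} V134={{b,c},{c,d},{d,e},{d,f},{b,c,d},{d,e,f}} V234={{b,c},{c,d},{b,c,d}}
  V1234={{b,c},{c,d},{b,c,d}}
components per intersection:
  V1: {{c},{b,c},{c,d},{b,c,d}} {{e},{f},{a,e},{b,f},{d,e},{d,f},{e,f},{d,e,f}}
  V2: {{c},{b,c},{c,d},{b,c,d}}
  V3: {{a},{c},{d},{e},{a,e},{b,c},{b,d},{c,d},{d,e},{d,f},{e,f},{b,c,d},{d,e,f}}
  V4: {{b},{d},{b,c},{b,d},{b,f},{c,d},{d,e},{d,f},{b,c,d},{d,e,f}}
  V12: {{c},{b,c},{c,d},{b,c,d}}
  V13: {{c},{b,c},{c,d},{b,c,d}} {{e},{a,e},{d,e},{d,f},{e,f},{d,e,f}}
  V14: {{b,c},{c,d},{b,c,d}} {{b,f}} {{d,e},{d,f},{d,e,f}}
  V23: {{c},{b,c},{c,d},{b,c,d}}
  V24: {{b,c},{c,d},{b,c,d}}
  V34: {{d},{b,c},{b,d},{c,d},{d,e},{d,f},{b,c,d},{d,e,f}}
  V123: {{c},{b,c},{c,d},{b,c,d}}
  V124: {{b,c},{c,d},{b,c,d}}
  V134: {{b,c},{c,d},{b,c,d}} {{d,e},{d,f},{d,e,f}}
  V234: {{b,c},{c,d},{b,c,d}}
  V1234: {{b,c},{c,d},{b,c,d}}
C dims 5,9,5,1; δ0: rk 4, SNF 1^4; δ1: rk 4, SNF 1^4; δ2: rk 1, SNF 1^1
Ȟ^0 = (5 − 4) − 0 = 1, so Ȟ^0 ≅ Z
Ȟ^1 = (9 − 4) − 4 = 1, so Ȟ^1 ≅ Z
Ȟ^2 = (5 − 1) − 4 = 0, so Ȟ^2 ≅ 0

Ȟ^0 ≅ Z; Ȟ^1 ≅ Z; Ȟ^2 ≅ 0


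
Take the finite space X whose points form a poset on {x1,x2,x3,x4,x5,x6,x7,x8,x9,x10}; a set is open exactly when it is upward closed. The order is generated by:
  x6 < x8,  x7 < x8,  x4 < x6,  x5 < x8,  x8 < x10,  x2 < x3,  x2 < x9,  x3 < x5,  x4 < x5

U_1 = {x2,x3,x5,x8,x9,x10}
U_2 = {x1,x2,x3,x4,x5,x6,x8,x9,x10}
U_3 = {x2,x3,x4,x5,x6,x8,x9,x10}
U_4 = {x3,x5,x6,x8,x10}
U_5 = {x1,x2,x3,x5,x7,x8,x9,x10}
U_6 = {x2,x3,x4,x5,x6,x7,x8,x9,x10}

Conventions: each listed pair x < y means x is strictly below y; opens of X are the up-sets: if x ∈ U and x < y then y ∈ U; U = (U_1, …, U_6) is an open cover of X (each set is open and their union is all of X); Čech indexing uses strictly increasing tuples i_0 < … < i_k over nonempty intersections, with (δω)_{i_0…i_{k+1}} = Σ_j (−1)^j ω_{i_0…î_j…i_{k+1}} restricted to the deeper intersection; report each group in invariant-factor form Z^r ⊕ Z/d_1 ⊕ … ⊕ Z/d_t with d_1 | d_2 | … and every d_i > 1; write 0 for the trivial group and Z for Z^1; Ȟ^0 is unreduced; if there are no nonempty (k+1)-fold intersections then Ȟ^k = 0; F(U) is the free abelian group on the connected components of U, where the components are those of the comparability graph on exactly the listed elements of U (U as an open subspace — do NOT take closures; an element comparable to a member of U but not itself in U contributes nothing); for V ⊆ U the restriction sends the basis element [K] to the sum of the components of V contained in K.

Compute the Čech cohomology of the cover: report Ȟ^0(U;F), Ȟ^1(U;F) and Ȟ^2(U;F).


nonempty intersections:
  U12={x2,x3,x5,x8,x9,x10} U13={x2,x3,x5,x8,x9,x10} U14={x3,x5,x8,x10} U15={x2,x3,x5,x8,x9,x10} U16={x2,x3,x5,x8,x9,x10} U23={x2,x3,x4,x5,x6,x8,x9,x10} U24={x3,x5,x6,x8,x10} U25={x1,x2,x3,x5,x8,x9,x10} U26={x2,x3,x4,x5,x6,x8,x9,x10} U34={x3,x5,x6,x8,x10} U35={x2,x3,x5,x8,x9,x10} U36={x2,x3,x4,x5,x6,x8,x9,x10} U45={x3,x5,x8,x10} U46={x3,x5,x6,x8,x10} U56={x2,x3,x5,x7,x8,x9,x10}
  U123={x2,x3,x5,x8,x9,x10} U124={x3,x5,x8,x10} U125={x2,x3,x5,x8,x9,x10} U126={x2,x3,x5,x8,x9,x10} U134={x3,x5,x8,x10} U135={x2,x3,x5,x8,x9,x10} U136={x2,x3,x5,x8,x9,x10} U145={x3,x5,x8,x10} U146={x3,x5,x8,x10} U156={x2,x3,x5,x8,x9,x10} U234={x3,x5,x6,x8,x10} U235={x2,x3,x5,x8,x9,x10} U236={x2,x3,x4,x5,x6,x8,x9,x10} U245={x3,x5,x8,x10} U246={x3,x5,x6,x8,x10} U256={x2,x3,x5,x8,x9,x10} U345={x3,x5,x8,x10} U346={x3,x5,x6,x8,x10} U356={x2,x3,x5,x8,x9,x10} U456={x3,x5,x8,x10}
  U1234={x3,x5,x8,x10} U1235={x2,x3,x5,x8,x9,x10} U1236={x2,x3,x5,x8,x9,x10} U1245={x3,x5,x8,x10} U1246={x3,x5,x8,x10} U1256={x2,x3,x5,x8,x9,x10} U1345={x3,x5,x8,x10} U1346={x3,x5,x8,x10} U1356={x2,x3,x5,x8,x9,x10} U1456={x3,x5,x8,x10} U2345={x3,x5,x8,x10} U2346={x3,x5,x6,x8,x10} U2356={x2,x3,x5,x8,x9,x10} U2456={x3,x5,x8,x10} U3456={x3,x5,x8,x10}
  U12345={x3,x5,x8,x10} U12346={x3,x5,x8,x10} U12356={x2,x3,x5,x8,x9,x10} U12456={x3,x5,x8,x10} U13456={x3,x5,x8,x10} U23456={x3,x5,x8,x10}
  U123456={x3,x5,x8,x10}
components per intersection:
  U1: {x2,x3,x5,x8,x9,x10}
  U2: {x1} {x2,x3,x4,x5,x6,x8,x9,x10}
  U3: {x2,x3,x4,x5,x6,x8,x9,x10}
  U4: {x3,x5,x6,x8,x10}
  U5: {x1} {x2,x3,x5,x7,x8,x9,x10}
  U6: {x2,x3,x4,x5,x6,x7,x8,x9,x10}
  U12: {x2,x3,x5,x8,x9,x10}
  U13: {x2,x3,x5,x8,x9,x10}
  U14: {x3,x5,x8,x10}
  U15: {x2,x3,x5,x8,x9,x10}
  U16: {x2,x3,x5,x8,x9,x10}
  U23: {x2,x3,x4,x5,x6,x8,x9,x10}
  U24: {x3,x5,x6,x8,x10}
  U25: {x1} {x2,x3,x5,x8,x9,x10}
  U26: {x2,x3,x4,x5,x6,x8,x9,x10}
  U34: {x3,x5,x6,x8,x10}
  U35: {x2,x3,x5,x8,x9,x10}
  U36: {x2,x3,x4,x5,x6,x8,x9,x10}
  U45: {x3,x5,x8,x10}
  U46: {x3,x5,x6,x8,x10}
  U56: {x2,x3,x5,x7,x8,x9,x10}
  U123: {x2,x3,x5,x8,x9,x10}
  U124: {x3,x5,x8,x10}
  U125: {x2,x3,x5,x8,x9,x10}
  U126: {x2,x3,x5,x8,x9,x10}
  U134: {x3,x5,x8,x10}
  U135: {x2,x3,x5,x8,x9,x10}
  U136: {x2,x3,x5,x8,x9,x10}
  U145: {x3,x5,x8,x10}
  U146: {x3,x5,x8,x10}
  U156: {x2,x3,x5,x8,x9,x10}
  U234: {x3,x5,x6,x8,x10}
  U235: {x2,x3,x5,x8,x9,x10}
  U236: {x2,x3,x4,x5,x6,x8,x9,x10}
  U245: {x3,x5,x8,x10}
  U246: {x3,x5,x6,x8,x10}
  U256: {x2,x3,x5,x8,x9,x10}
  U345: {x3,x5,x8,x10}
  U346: {x3,x5,x6,x8,x10}
  U356: {x2,x3,x5,x8,x9,x10}
  U456: {x3,x5,x8,x10}
  U1234: {x3,x5,x8,x10}
  U1235: {x2,x3,x5,x8,x9,x10}
  U1236: {x2,x3,x5,x8,x9,x10}
  U1245: {x3,x5,x8,x10}
  U1246: {x3,x5,x8,x10}
  U1256: {x2,x3,x5,x8,x9,x10}
  U1345: {x3,x5,x8,x10}
  U1346: {x3,x5,x8,x10}
  U1356: {x2,x3,x5,x8,x9,x10}
  U1456: {x3,x5,x8,x10}
  U2345: {x3,x5,x8,x10}
  U2346: {x3,x5,x6,x8,x10}
  U2356: {x2,x3,x5,x8,x9,x10}
  U2456: {x3,x5,x8,x10}
  U3456: {x3,x5,x8,x10}
  U12345: {x3,x5,x8,x10}
  U12346: {x3,x5,x8,x10}
  U12356: {x2,x3,x5,x8,x9,x10}
  U12456: {x3,x5,x8,x10}
  U13456: {x3,x5,x8,x10}
  U23456: {x3,x5,x8,x10}
  U123456: {x3,x5,x8,x10}
C dims 8,16,20,15; δ0: rk 6, SNF 1^6; δ1: rk 10, SNF 1^10; δ2: rk 10, SNF 1^10
Ȟ^0: (8−6)−0=2 ⇒ Z^2
Ȟ^1: (16−10)−6=0 ⇒ 0
Ȟ^2: (20−10)−10=0 ⇒ 0

Ȟ^0 ≅ Z^2, Ȟ^1 ≅ 0 and Ȟ^2 ≅ 0


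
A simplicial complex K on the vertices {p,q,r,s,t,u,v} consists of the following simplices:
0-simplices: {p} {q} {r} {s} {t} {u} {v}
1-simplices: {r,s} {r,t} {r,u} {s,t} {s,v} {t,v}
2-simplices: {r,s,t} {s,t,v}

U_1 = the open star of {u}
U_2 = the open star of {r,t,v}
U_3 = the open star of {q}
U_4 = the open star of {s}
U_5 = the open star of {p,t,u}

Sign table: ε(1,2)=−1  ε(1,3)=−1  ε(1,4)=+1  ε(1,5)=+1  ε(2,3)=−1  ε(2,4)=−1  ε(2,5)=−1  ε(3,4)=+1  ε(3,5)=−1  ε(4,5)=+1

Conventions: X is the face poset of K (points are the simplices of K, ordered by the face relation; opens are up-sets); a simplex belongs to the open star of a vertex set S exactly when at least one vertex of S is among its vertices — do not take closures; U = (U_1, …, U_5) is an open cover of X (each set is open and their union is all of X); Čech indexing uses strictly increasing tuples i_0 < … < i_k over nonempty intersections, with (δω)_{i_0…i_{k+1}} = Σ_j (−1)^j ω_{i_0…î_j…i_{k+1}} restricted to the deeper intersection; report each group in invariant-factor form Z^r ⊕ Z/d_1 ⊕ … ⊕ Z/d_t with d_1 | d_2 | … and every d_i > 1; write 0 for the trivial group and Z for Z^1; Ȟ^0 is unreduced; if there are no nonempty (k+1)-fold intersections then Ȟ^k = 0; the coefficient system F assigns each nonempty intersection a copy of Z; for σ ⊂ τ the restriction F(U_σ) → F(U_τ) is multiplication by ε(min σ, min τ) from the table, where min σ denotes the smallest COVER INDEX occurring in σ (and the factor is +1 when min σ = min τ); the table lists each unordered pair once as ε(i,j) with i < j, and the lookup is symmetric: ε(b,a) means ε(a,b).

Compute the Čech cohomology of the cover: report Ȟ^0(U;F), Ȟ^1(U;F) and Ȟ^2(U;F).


Ȟ^0 = Z^2,  Ȟ^1 = 0,  Ȟ^2 = 0

nerve simplices:
  U1={{u},{r,u}} U2={{r},{t},{v},{r,s},{r,t},{r,u},{s,t},{s,v},{t,v},{r,s,t},{s,t,v}} U3={{q}} U4={{s},{r,s},{s,t},{s,v},{r,s,t},{s,t,v}} U5={{p},{t},{u},{r,t},{r,u},{s,t},{t,v},{r,s,t},{s,t,v}}
  U12={{r,u}} U15={{u},{r,u}} U24={{r,s},{s,t},{s,v},{r,s,t},{s,t,v}} U25={{t},{r,t},{r,u},{s,t},{t,v},{r,s,t},{s,t,v}} U45={{s,t},{r,s,t},{s,t,v}}
  U125={{r,u}} U245={{s,t},{r,s,t},{s,t,v}}
C dims 5,5,2; δ0: rk 3, SNF 1^3; δ1: rk 2, SNF 1^2
degree 0: 5−3−0 = 2 → Ȟ^0 ≅ Z^2
degree 1: 5−2−3 = 0 → Ȟ^1 ≅ 0
degree 2: 2−0−2 = 0 → Ȟ^2 ≅ 0


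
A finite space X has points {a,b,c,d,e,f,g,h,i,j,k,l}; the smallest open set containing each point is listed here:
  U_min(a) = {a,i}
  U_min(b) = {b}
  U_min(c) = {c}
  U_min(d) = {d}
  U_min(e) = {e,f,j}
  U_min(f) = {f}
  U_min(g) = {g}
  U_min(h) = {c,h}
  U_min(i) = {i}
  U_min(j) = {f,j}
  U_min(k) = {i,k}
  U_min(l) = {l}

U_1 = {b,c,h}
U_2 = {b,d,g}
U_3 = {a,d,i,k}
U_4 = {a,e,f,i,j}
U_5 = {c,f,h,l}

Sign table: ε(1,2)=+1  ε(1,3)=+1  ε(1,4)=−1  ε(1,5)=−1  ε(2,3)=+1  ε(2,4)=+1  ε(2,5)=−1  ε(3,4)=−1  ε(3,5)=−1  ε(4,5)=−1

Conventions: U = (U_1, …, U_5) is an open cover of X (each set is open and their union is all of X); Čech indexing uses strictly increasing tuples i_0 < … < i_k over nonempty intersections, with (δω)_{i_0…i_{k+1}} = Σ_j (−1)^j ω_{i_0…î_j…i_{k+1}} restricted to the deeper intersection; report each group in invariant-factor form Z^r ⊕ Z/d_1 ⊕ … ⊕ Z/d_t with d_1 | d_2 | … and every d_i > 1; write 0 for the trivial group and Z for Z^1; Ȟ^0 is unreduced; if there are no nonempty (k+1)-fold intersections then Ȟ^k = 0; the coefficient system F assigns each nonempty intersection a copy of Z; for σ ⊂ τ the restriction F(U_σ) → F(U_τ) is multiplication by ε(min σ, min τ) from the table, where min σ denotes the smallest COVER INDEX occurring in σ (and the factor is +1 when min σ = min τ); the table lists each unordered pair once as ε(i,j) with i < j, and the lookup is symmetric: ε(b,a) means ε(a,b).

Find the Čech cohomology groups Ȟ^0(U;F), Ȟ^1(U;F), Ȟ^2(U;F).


nerve simplices:
  U12={b} U15={c,h} U23={d} U34={a,i} U45={f}
C dims 5,5; δ0: rk 5, SNF 1^4·2
degree 0: 5−5−0 = 0 → Ȟ^0 ≅ 0
degree 1: 5−0−5 = 0 plus torsion [2] → Ȟ^1 ≅ Z/2
degree 2: 0−0−0 = 0 → Ȟ^2 ≅ 0

Ȟ^0(U;F) ≅ 0; Ȟ^1(U;F) ≅ Z/2; Ȟ^2(U;F) ≅ 0


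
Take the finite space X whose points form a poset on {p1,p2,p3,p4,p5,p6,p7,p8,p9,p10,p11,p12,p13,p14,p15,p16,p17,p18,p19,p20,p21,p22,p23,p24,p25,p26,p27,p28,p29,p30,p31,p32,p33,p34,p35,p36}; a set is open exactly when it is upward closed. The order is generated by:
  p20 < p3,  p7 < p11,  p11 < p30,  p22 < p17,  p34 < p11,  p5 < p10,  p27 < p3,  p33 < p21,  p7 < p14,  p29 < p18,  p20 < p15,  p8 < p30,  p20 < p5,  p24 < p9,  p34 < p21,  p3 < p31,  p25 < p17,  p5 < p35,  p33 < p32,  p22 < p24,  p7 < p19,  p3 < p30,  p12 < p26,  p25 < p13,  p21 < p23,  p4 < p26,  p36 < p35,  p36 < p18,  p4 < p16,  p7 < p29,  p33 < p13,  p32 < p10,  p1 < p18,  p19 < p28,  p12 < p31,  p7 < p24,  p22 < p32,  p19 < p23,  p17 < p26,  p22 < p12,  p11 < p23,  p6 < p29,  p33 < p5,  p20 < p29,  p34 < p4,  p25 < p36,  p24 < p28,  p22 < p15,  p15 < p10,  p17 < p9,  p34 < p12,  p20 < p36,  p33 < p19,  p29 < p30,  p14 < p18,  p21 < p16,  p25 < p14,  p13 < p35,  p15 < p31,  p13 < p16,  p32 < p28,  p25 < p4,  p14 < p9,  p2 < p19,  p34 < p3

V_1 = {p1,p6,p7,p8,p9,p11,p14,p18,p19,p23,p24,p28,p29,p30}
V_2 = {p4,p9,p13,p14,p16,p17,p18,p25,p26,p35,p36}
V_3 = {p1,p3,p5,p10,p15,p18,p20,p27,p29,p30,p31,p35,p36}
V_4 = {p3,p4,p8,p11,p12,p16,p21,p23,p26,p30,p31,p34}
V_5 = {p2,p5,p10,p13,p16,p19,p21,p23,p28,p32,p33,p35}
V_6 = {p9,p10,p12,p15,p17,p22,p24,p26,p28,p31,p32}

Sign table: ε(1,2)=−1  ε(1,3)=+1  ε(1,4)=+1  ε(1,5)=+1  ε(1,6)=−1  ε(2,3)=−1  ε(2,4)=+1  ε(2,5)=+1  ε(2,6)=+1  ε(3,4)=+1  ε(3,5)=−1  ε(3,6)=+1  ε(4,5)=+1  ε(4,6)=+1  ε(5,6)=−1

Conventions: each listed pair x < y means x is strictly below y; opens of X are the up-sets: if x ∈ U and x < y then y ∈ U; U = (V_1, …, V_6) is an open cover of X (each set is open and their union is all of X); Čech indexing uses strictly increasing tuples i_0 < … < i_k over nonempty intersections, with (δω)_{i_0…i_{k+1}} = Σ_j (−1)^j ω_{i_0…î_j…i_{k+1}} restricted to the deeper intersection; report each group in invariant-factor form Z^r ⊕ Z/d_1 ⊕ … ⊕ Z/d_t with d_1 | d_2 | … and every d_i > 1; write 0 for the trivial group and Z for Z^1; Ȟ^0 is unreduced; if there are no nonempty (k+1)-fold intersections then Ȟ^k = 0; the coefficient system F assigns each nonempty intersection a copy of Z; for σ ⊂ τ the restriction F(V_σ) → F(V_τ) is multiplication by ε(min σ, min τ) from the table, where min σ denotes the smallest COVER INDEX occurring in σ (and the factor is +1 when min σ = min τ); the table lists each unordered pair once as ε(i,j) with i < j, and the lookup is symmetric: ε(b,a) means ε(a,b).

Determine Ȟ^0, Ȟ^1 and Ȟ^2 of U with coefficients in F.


nerve simplices:
  V12={p9,p14,p18} V13={p1,p18,p29,p30} V14={p8,p11,p23,p30} V15={p19,p23,p28} V16={p9,p24,p28} V23={p18,p35,p36} V24={p4,p16,p26} V25={p13,p16,p35} V26={p9,p17,p26} V34={p3,p30,p31} V35={p5,p10,p35} V36={p10,p15,p31} V45={p16,p21,p23} V46={p12,p26,p31} V56={p10,p28,p32}
  V123={p18} V126={p9} V134={p30} V145={p23} V156={p28} V235={p35} V245={p16} V246={p26} V346={p31} V356={p10}
C dims 6,15,10; δ0: rk 6, SNF 1^5·2; δ1: rk 9, SNF 1^9
degree 0: 6−6−0 = 0 → Ȟ^0 ≅ 0
degree 1: 15−9−6 = 0 plus torsion [2] → Ȟ^1 ≅ Z/2
degree 2: 10−0−9 = 1 → Ȟ^2 ≅ Z

Ȟ^0(U;F) ≅ 0, Ȟ^1(U;F) ≅ Z/2 and Ȟ^2(U;F) ≅ Z


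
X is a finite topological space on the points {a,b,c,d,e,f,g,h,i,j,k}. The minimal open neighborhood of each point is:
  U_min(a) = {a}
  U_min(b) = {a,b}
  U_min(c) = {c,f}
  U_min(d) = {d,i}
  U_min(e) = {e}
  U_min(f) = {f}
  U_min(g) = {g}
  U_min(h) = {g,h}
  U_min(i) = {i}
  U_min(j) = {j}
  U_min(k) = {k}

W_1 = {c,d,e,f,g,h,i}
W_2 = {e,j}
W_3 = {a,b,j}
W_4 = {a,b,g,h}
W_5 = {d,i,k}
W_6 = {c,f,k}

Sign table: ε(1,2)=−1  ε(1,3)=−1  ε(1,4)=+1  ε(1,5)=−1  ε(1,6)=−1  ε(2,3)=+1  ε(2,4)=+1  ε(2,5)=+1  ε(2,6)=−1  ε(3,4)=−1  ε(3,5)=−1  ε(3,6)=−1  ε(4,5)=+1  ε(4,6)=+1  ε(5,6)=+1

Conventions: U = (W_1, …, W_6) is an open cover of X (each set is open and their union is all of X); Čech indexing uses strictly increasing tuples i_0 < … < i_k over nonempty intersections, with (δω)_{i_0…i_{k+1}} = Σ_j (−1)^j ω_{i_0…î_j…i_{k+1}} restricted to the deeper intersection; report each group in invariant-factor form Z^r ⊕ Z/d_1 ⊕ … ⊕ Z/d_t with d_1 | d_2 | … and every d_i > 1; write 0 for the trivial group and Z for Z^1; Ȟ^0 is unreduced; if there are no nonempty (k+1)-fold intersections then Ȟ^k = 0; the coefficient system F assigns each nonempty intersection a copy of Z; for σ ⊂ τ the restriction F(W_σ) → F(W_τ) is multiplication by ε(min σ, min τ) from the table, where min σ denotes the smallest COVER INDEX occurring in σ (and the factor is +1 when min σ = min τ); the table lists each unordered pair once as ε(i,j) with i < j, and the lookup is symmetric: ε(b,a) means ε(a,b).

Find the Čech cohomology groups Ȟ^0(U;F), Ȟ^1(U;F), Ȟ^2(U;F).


Ȟ^0 ≅ Z, Ȟ^1 ≅ Z^2, Ȟ^2 ≅ 0

nerve simplices:
  W12={e} W14={g,h} W15={d,i} W16={c,f} W23={j} W34={a,b} W56={k}
C dims 6,7; δ0: rk 5, SNF 1^5
degree 0: 6−5−0 = 1 → Ȟ^0 ≅ Z
degree 1: 7−0−5 = 2 → Ȟ^1 ≅ Z^2
degree 2: 0−0−0 = 0 → Ȟ^2 ≅ 0


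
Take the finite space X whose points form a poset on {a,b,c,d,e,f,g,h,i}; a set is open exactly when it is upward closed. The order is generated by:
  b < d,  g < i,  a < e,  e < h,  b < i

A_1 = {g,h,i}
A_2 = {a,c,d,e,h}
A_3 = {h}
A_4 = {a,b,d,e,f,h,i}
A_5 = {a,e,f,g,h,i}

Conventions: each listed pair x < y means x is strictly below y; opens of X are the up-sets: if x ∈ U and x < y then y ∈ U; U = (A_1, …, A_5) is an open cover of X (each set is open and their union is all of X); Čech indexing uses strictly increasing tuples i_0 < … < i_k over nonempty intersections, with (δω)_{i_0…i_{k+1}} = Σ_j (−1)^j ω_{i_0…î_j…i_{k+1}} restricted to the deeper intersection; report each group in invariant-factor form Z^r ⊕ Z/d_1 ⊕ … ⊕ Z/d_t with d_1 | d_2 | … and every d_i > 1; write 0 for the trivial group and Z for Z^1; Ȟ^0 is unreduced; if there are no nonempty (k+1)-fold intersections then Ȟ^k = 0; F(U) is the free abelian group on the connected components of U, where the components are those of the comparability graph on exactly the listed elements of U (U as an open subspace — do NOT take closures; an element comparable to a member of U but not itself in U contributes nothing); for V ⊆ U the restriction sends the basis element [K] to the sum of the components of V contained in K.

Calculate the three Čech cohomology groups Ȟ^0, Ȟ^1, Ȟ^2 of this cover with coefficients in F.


Ȟ^0(U;F) ≅ Z^4, Ȟ^1(U;F) ≅ 0, Ȟ^2(U;F) ≅ 0

nerve of the cover:
  A12={h} A13={h} A14={h,i} A15={g,h,i} A23={h} A24={a,d,e,h} A25={a,e,h} A34={h} A35={h} A45={a,e,f,h,i}
  A123={h} A124={h} A125={h} A134={h} A135={h} A145={h,i} A234={h} A235={h} A245={a,e,h} A345={h}
  A1234={h} A1235={h} A1245={h} A1345={h} A2345={h}
  A12345={h}
components per intersection:
  A1: {g,i} {h}
  A2: {a,e,h} {c} {d}
  A3: {h}
  A4: {a,e,h} {b,d,i} {f}
  A5: {a,e,h} {f} {g,i}
  A12: {h}
  A13: {h}
  A14: {h} {i}
  A15: {g,i} {h}
  A23: {h}
  A24: {a,e,h} {d}
  A25: {a,e,h}
  A34: {h}
  A35: {h}
  A45: {a,e,h} {f} {i}
  A123: {h}
  A124: {h}
  A125: {h}
  A134: {h}
  A135: {h}
  A145: {h} {i}
  A234: {h}
  A235: {h}
  A245: {a,e,h}
  A345: {h}
  A1234: {h}
  A1235: {h}
  A1245: {h}
  A1345: {h}
  A2345: {h}
  A12345: {h}
C dims 12,15,11,5; δ0: rk 8, SNF 1^8; δ1: rk 7, SNF 1^7; δ2: rk 4, SNF 1^4
Ȟ^0 = (12 − 8) − 0 = 4, so Ȟ^0 ≅ Z^4
Ȟ^1 = (15 − 7) − 8 = 0, so Ȟ^1 ≅ 0
Ȟ^2 = (11 − 4) − 7 = 0, so Ȟ^2 ≅ 0


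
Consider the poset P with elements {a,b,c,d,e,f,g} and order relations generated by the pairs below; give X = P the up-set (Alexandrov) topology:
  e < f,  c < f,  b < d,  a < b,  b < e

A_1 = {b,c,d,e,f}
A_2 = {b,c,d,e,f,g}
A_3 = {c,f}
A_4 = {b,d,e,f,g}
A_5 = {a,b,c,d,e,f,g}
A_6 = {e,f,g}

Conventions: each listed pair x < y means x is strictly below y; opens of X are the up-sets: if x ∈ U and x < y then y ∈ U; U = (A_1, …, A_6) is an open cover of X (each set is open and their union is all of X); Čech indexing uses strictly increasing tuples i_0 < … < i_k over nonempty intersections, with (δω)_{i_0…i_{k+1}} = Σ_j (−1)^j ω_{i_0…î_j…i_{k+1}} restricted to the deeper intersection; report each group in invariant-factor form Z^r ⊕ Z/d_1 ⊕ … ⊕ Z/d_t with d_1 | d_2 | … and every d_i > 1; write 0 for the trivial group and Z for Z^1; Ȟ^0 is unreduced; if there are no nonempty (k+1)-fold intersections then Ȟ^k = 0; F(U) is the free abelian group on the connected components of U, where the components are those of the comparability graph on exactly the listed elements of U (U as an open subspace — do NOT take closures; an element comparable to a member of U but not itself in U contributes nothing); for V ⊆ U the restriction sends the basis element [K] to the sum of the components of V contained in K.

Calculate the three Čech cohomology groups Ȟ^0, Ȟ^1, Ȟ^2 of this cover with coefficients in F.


Ȟ^0(U;F) ≅ Z^2, Ȟ^1(U;F) ≅ 0, Ȟ^2(U;F) ≅ 0

nerve of the cover:
  A12={b,c,d,e,f} A13={c,f} A14={b,d,e,f} A15={b,c,d,e,f} A16={e,f} A23={c,f} A24={b,d,e,f,g} A25={b,c,d,e,f,g} A26={e,f,g} A34={f} A35={c,f} A36={f} A45={b,d,e,f,g} A46={e,f,g} A56={e,f,g}
  A123={c,f} A124={b,d,e,f} A125={b,c,d,e,f} A126={e,f} A134={f} A135={c,f} A136={f} A145={b,d,e,f} A146={e,f} A156={e,f} A234={f} A235={c,f} A236={f} A245={b,d,e,f,g} A246={e,f,g} A256={e,f,g} A345={f} A346={f} A356={f} A456={e,f,g}
  A1234={f} A1235={c,f} A1236={f} A1245={b,d,e,f} A1246={e,f} A1256={e,f} A1345={f} A1346={f} A1356={f} A1456={e,f} A2345={f} A2346={f} A2356={f} A2456={e,f,g} A3456={f}
  A12345={f} A12346={f} A12356={f} A12456={e,f} A13456={f} A23456={f}
  A123456={f}
components per intersection:
  A1: {b,c,d,e,f}
  A2: {b,c,d,e,f} {g}
  A3: {c,f}
  A4: {b,d,e,f} {g}
  A5: {a,b,c,d,e,f} {g}
  A6: {e,f} {g}
  A12: {b,c,d,e,f}
  A13: {c,f}
  A14: {b,d,e,f}
  A15: {b,c,d,e,f}
  A16: {e,f}
  A23: {c,f}
  A24: {b,d,e,f} {g}
  A25: {b,c,d,e,f} {g}
  A26: {e,f} {g}
  A34: {f}
  A35: {c,f}
  A36: {f}
  A45: {b,d,e,f} {g}
  A46: {e,f} {g}
  A56: {e,f} {g}
  A123: {c,f}
  A124: {b,d,e,f}
  A125: {b,c,d,e,f}
  A126: {e,f}
  A134: {f}
  A135: {c,f}
  A136: {f}
  A145: {b,d,e,f}
  A146: {e,f}
  A156: {e,f}
  A234: {f}
  A235: {c,f}
  A236: {f}
  A245: {b,d,e,f} {g}
  A246: {e,f} {g}
  A256: {e,f} {g}
  A345: {f}
  A346: {f}
  A356: {f}
  A456: {e,f} {g}
  A1234: {f}
  A1235: {c,f}
  A1236: {f}
  A1245: {b,d,e,f}
  A1246: {e,f}
  A1256: {e,f}
  A1345: {f}
  A1346: {f}
  A1356: {f}
  A1456: {e,f}
  A2345: {f}
  A2346: {f}
  A2356: {f}
  A2456: {e,f} {g}
  A3456: {f}
  A12345: {f}
  A12346: {f}
  A12356: {f}
  A12456: {e,f}
  A13456: {f}
  A23456: {f}
  A123456: {f}
C dims 10,21,24,16; δ0: rk 8, SNF 1^8; δ1: rk 13, SNF 1^13; δ2: rk 11, SNF 1^11
Ȟ^0 = (10 − 8) − 0 = 2, so Ȟ^0 ≅ Z^2
Ȟ^1 = (21 − 13) − 8 = 0, so Ȟ^1 ≅ 0
Ȟ^2 = (24 − 11) − 13 = 0, so Ȟ^2 ≅ 0
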